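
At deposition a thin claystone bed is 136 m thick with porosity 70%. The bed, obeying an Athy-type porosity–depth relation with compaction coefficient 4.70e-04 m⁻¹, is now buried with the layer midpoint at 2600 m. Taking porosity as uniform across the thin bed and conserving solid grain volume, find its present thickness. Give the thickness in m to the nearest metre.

51 m

Working in km (1 km = 1000 m; k in km⁻¹ = k in m⁻¹ × 1000):
Porosity at 2.6 km: n = 0.7·exp(−0.47×2.6) = 0.2062
Solid-volume conservation: h(1−n) = h₀(1−n₀) ⇒ h = h₀·(1−n₀)/(1−n)
h = 0.136 × (1 − 0.7)/(1 − 0.2062) = 0.136 × 0.3780 = 0.0514 km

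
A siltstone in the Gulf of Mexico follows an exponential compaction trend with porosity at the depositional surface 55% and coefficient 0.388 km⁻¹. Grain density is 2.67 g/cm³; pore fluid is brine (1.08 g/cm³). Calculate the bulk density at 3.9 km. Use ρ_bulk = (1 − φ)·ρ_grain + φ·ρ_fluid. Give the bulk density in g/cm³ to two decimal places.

Porosity at depth: n = 0.55·exp(−0.388×3.9) = 0.55×0.2202 = 0.1211
Bulk density: ρ_b = (1−n)ρ_g + n·ρ_f = 0.8789×2.67 + 0.1211×1.08
       = 2.347 + 0.131 = 2.477 g/cm³

2.48 g/cm³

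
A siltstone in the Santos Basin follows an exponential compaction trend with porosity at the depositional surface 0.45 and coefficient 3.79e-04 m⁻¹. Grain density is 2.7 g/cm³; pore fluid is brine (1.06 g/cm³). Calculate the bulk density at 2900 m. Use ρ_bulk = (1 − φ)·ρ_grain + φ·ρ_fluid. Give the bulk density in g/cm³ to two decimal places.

Working in km (1 km = 1000 m; k in km⁻¹ = k in m⁻¹ × 1000):
Porosity at depth: phi = 0.45·exp(−0.379×2.9) = 0.45×0.3332 = 0.1499
Bulk density: ρ_b = (1−phi)ρ_g + phi·ρ_f = 0.8501×2.7 + 0.1499×1.06
       = 2.295 + 0.159 = 2.454 g/cm³

2.45 g/cm³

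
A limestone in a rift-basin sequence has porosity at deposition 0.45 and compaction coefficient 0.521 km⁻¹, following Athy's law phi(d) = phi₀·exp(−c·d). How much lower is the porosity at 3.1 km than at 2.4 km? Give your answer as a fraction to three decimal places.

0.039

phi(2.4) = 0.45·e^(−0.521×2.4) = 0.1289
phi(3.1) = 0.45·e^(−0.521×3.1) = 0.0895
Δphi = 0.1289 − 0.0895 = 0.0394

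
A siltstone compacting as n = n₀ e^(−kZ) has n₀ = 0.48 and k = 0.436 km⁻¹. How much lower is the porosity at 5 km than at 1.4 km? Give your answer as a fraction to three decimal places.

0.206

n(1.4) = 0.48·e^(−0.436×1.4) = 0.2607
n(5) = 0.48·e^(−0.436×5) = 0.0543
Δn = 0.2607 − 0.0543 = 0.2064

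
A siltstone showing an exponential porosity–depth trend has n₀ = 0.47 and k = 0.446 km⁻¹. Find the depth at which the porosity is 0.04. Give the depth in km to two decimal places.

5.52 km

Invert Athy's law: d = ln(n₀/n) / k
d = ln(0.47/0.04) / 0.446 = ln(11.75) / 0.446 = 2.4639 / 0.446 = 5.524 km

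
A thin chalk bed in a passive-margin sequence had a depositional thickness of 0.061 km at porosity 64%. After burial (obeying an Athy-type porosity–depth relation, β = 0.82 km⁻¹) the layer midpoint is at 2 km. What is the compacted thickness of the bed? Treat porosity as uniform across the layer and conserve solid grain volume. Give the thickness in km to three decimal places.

Porosity at 2 km: φ = 0.64·exp(−0.82×2) = 0.1241
Solid-volume conservation: h(1−φ) = h₀(1−φ₀) ⇒ h = h₀·(1−φ₀)/(1−φ)
h = 0.061 × (1 − 0.64)/(1 − 0.1241) = 0.061 × 0.4110 = 0.0251 km

0.025 km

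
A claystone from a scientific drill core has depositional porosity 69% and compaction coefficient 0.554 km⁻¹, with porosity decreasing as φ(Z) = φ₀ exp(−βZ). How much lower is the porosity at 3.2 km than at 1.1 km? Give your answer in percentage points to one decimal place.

φ(1.1) = 0.69·e^(−0.554×1.1) = 0.3751
φ(3.2) = 0.69·e^(−0.554×3.2) = 0.1172
Δφ = 0.3751 − 0.1172 = 0.2579

25.8 percentage points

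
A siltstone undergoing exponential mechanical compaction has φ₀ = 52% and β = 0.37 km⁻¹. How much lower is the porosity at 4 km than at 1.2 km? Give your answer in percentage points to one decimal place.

21.5 percentage points

φ(1.2) = 0.52·e^(−0.37×1.2) = 0.3336
φ(4) = 0.52·e^(−0.37×4) = 0.1184
Δφ = 0.3336 − 0.1184 = 0.2152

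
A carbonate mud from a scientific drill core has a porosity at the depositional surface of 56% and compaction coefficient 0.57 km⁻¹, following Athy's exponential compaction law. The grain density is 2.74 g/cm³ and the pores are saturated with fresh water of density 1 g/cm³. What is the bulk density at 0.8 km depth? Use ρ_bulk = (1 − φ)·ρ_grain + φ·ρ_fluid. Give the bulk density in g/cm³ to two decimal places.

Porosity at depth: φ = 0.56·exp(−0.57×0.8) = 0.56×0.6338 = 0.3549
Bulk density: ρ_b = (1−φ)ρ_g + φ·ρ_f = 0.6451×2.74 + 0.3549×1
       = 1.767 + 0.355 = 2.122 g/cm³

2.12 g/cm³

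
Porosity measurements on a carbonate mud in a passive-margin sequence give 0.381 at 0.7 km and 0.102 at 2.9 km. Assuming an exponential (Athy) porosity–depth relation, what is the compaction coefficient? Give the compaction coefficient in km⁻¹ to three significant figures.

0.599 km⁻¹

Athy: n(Z) = n₀ e^(−cZ) ⇒ n₁/n₂ = e^{c(Z₂−Z₁)} ⇒ c = ln(n₁/n₂)/(Z₂−Z₁)
c = ln(0.381/0.102) / (2.9 − 0.7) = ln(3.735) / 2.2 = 1.3178 / 2.2 = 0.599 km⁻¹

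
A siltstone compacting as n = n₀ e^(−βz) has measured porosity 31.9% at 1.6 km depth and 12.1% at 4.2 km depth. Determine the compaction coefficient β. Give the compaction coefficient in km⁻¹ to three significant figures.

Athy: n(z) = n₀ e^(−βz) ⇒ n₁/n₂ = e^{β(z₂−z₁)} ⇒ β = ln(n₁/n₂)/(z₂−z₁)
β = ln(0.319/0.121) / (4.2 − 1.6) = ln(2.636) / 2.6 = 0.9694 / 2.6 = 0.3728 km⁻¹

0.373 km⁻¹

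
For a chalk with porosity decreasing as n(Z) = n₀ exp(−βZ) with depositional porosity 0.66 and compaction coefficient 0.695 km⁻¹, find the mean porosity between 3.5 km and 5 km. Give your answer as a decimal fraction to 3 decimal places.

0.036

⟨n⟩ = (1/(Z₂−Z₁)) ∫ n₀ e^(−βZ) dZ = n₀·(e^(−β·Z₁) − e^(−β·Z₂)) / (β·(Z₂−Z₁))
e^(−0.695×3.5) = 0.0878; e^(−0.695×5) = 0.0310
⟨n⟩ = 0.66 × (0.0878 − 0.0310) / (0.695 × 1.5) = 0.66 × 0.0545 = 0.0360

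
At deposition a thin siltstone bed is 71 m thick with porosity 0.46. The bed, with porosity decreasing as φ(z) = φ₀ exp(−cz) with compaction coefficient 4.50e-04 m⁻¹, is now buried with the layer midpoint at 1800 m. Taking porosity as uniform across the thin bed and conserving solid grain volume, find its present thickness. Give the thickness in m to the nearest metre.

Working in km (1 km = 1000 m; c in km⁻¹ = c in m⁻¹ × 1000):
Porosity at 1.8 km: φ = 0.46·exp(−0.45×1.8) = 0.2046
Solid-volume conservation: h(1−φ) = h₀(1−φ₀) ⇒ h = h₀·(1−φ₀)/(1−φ)
h = 0.071 × (1 − 0.46)/(1 − 0.2046) = 0.071 × 0.6789 = 0.0482 km

48 m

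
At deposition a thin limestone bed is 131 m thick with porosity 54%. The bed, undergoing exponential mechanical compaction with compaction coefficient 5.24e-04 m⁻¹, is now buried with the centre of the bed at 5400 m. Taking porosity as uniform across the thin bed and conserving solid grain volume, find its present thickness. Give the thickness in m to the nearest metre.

Working in km (1 km = 1000 m; k in km⁻¹ = k in m⁻¹ × 1000):
Porosity at 5.4 km: φ = 0.54·exp(−0.524×5.4) = 0.0319
Solid-volume conservation: h(1−φ) = h₀(1−φ₀) ⇒ h = h₀·(1−φ₀)/(1−φ)
h = 0.131 × (1 − 0.54)/(1 − 0.0319) = 0.131 × 0.4751 = 0.0622 km

62 m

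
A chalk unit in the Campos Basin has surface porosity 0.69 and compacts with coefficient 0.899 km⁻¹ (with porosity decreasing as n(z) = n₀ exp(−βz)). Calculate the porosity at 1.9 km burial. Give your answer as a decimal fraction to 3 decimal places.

n = n₀·exp(−β·z) = 0.69 × exp(−0.899 × 1.9) = 0.69 × exp(−1.708)
  = 0.69 × 0.1812 = 0.1250

0.125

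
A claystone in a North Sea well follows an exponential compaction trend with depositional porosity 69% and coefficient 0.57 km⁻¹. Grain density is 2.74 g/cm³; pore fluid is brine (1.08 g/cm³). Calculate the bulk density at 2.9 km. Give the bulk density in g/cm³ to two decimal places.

Porosity at depth: φ = 0.69·exp(−0.57×2.9) = 0.69×0.1915 = 0.1321
Bulk density: ρ_b = (1−φ)ρ_g + φ·ρ_f = 0.8679×2.74 + 0.1321×1.08
       = 2.378 + 0.143 = 2.521 g/cm³

2.52 g/cm³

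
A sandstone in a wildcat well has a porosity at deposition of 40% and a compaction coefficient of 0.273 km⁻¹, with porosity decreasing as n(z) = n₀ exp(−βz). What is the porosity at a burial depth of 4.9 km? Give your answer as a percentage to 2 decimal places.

10.50%

n = n₀·exp(−β·z) = 0.4 × exp(−0.273 × 4.9) = 0.4 × exp(−1.338)
  = 0.4 × 0.2624 = 0.1050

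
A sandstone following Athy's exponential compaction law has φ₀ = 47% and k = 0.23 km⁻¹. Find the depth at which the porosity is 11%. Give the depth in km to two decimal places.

6.31 km

Invert Athy's law: d = ln(φ₀/φ) / k
d = ln(0.47/0.11) / 0.23 = ln(4.273) / 0.23 = 1.4523 / 0.23 = 6.314 km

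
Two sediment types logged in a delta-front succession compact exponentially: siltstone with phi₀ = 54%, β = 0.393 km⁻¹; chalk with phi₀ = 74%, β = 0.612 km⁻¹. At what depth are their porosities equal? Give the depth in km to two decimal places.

Set phi₀ₐ e^(−βₐd) = phi₀ᵦ e^(−βᵦd) ⇒ ln(phi₀ₐ/phi₀ᵦ) = (βₐ − βᵦ)·d
d = ln(0.54/0.74) / (0.393 − 0.612) = -0.3151 / -0.219 = 1.439 km

1.44 km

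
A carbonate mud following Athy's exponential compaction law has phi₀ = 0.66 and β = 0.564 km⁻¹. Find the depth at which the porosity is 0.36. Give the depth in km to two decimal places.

Invert Athy's law: z = ln(phi₀/phi) / β
z = ln(0.66/0.36) / 0.564 = ln(1.833) / 0.564 = 0.6061 / 0.564 = 1.075 km

1.07 km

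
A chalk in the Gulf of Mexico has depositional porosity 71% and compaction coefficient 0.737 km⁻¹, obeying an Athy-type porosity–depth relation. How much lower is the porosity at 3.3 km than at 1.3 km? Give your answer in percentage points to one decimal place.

21.0 percentage points

n(1.3) = 0.71·e^(−0.737×1.3) = 0.2724
n(3.3) = 0.71·e^(−0.737×3.3) = 0.0624
Δn = 0.2724 − 0.0624 = 0.2100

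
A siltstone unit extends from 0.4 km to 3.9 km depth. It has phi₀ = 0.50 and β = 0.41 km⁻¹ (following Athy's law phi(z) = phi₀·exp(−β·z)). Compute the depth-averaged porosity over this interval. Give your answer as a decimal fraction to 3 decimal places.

0.225

⟨phi⟩ = (1/(z₂−z₁)) ∫ phi₀ e^(−βz) dz = phi₀·(e^(−β·z₁) − e^(−β·z₂)) / (β·(z₂−z₁))
e^(−0.41×0.4) = 0.8487; e^(−0.41×3.9) = 0.2021
⟨phi⟩ = 0.5 × (0.8487 − 0.2021) / (0.41 × 3.5) = 0.5 × 0.4506 = 0.2253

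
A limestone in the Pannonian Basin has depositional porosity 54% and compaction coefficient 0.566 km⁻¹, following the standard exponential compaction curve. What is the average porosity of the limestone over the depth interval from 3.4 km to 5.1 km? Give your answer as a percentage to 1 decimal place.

⟨n⟩ = (1/(Z₂−Z₁)) ∫ n₀ e^(−cZ) dZ = n₀·(e^(−c·Z₁) − e^(−c·Z₂)) / (c·(Z₂−Z₁))
e^(−0.566×3.4) = 0.1460; e^(−0.566×5.1) = 0.0558
⟨n⟩ = 0.54 × (0.1460 − 0.0558) / (0.566 × 1.7) = 0.54 × 0.0937 = 0.0506

5.1%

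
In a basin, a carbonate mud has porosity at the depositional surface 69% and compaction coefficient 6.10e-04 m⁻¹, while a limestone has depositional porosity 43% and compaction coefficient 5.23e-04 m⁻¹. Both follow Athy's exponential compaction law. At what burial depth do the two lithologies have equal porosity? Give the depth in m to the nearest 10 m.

Working in km (1 km = 1000 m; β in km⁻¹ = β in m⁻¹ × 1000):
Set φ₀ₐ e^(−βₐZ) = φ₀ᵦ e^(−βᵦZ) ⇒ ln(φ₀ₐ/φ₀ᵦ) = (βₐ − βᵦ)·Z
Z = ln(0.69/0.43) / (0.61 − 0.523) = 0.4729 / 0.087 = 5.436 km

5440 m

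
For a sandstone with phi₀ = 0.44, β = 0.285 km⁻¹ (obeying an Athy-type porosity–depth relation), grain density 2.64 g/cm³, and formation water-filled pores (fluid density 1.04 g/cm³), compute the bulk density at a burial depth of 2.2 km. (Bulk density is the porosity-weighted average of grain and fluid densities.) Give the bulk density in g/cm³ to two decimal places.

Porosity at depth: phi = 0.44·exp(−0.285×2.2) = 0.44×0.5342 = 0.2350
Bulk density: ρ_b = (1−phi)ρ_g + phi·ρ_f = 0.7650×2.64 + 0.2350×1.04
       = 2.019 + 0.244 = 2.264 g/cm³

2.26 g/cm³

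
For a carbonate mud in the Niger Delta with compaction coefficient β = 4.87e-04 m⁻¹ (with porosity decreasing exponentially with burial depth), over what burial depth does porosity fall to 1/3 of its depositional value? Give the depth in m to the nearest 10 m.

2260 m

Working in km (1 km = 1000 m; β in km⁻¹ = β in m⁻¹ × 1000):
phi/phi₀ = 1/3 ⇒ exp(−β·Z) = 1/3 ⇒ Z = ln(3) / β
Z = 1.0986 / 0.487 = 2.256 km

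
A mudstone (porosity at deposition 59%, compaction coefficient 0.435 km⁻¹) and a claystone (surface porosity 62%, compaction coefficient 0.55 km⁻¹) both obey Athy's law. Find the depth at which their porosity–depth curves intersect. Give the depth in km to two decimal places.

0.43 km

Set phi₀ₐ e^(−cₐz) = phi₀ᵦ e^(−cᵦz) ⇒ ln(phi₀ₐ/phi₀ᵦ) = (cₐ − cᵦ)·z
z = ln(0.59/0.62) / (0.435 − 0.55) = -0.0496 / -0.115 = 0.431 km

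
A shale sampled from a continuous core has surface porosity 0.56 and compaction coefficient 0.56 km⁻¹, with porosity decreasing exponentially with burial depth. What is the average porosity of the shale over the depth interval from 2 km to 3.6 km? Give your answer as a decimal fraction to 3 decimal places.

⟨phi⟩ = (1/(Z₂−Z₁)) ∫ phi₀ e^(−cZ) dZ = phi₀·(e^(−c·Z₁) − e^(−c·Z₂)) / (c·(Z₂−Z₁))
e^(−0.56×2) = 0.3263; e^(−0.56×3.6) = 0.1332
⟨phi⟩ = 0.56 × (0.3263 − 0.1332) / (0.56 × 1.6) = 0.56 × 0.2155 = 0.1207

0.121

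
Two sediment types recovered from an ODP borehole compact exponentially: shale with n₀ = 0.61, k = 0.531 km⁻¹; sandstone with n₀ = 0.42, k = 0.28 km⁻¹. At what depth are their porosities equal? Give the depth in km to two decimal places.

Set n₀ₐ e^(−kₐd) = n₀ᵦ e^(−kᵦd) ⇒ ln(n₀ₐ/n₀ᵦ) = (kₐ − kᵦ)·d
d = ln(0.61/0.42) / (0.531 − 0.28) = 0.3732 / 0.251 = 1.487 km

1.49 km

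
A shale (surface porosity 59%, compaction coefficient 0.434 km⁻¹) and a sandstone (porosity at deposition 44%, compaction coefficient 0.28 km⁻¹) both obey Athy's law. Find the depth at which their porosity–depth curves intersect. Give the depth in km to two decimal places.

Set n₀ₐ e^(−cₐZ) = n₀ᵦ e^(−cᵦZ) ⇒ ln(n₀ₐ/n₀ᵦ) = (cₐ − cᵦ)·Z
Z = ln(0.59/0.44) / (0.434 − 0.28) = 0.2933 / 0.154 = 1.905 km

1.90 km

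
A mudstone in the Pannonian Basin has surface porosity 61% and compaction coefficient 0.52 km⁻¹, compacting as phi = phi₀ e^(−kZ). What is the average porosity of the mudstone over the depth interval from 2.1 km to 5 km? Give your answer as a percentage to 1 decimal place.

10.6%

⟨phi⟩ = (1/(Z₂−Z₁)) ∫ phi₀ e^(−kZ) dZ = phi₀·(e^(−k·Z₁) − e^(−k·Z₂)) / (k·(Z₂−Z₁))
e^(−0.52×2.1) = 0.3355; e^(−0.52×5) = 0.0743
⟨phi⟩ = 0.61 × (0.3355 − 0.0743) / (0.52 × 2.9) = 0.61 × 0.1733 = 0.1057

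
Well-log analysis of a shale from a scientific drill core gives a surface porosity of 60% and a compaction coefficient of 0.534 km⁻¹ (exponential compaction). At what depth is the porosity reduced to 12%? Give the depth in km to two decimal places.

3.01 km

Invert Athy's law: d = ln(φ₀/φ) / β
d = ln(0.6/0.12) / 0.534 = ln(5) / 0.534 = 1.6094 / 0.534 = 3.014 km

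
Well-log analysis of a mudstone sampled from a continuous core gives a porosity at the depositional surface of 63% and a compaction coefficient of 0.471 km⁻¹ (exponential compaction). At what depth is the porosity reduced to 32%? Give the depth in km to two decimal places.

1.44 km

Invert Athy's law: z = ln(n₀/n) / β
z = ln(0.63/0.32) / 0.471 = ln(1.969) / 0.471 = 0.6774 / 0.471 = 1.438 km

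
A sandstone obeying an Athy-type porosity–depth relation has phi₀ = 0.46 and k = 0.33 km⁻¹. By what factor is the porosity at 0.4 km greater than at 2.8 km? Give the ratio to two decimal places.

phi(d₁)/phi(d₂) = e^(−k·d₁)/e^(−k·d₂) = e^{k(d₂−d₁)}
= exp(0.33 × 2.4) = exp(0.792) = 2.2078

2.21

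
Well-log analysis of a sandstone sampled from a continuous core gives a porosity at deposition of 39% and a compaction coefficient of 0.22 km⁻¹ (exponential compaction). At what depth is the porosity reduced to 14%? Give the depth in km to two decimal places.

4.66 km

Invert Athy's law: Z = ln(n₀/n) / β
Z = ln(0.39/0.14) / 0.22 = ln(2.786) / 0.22 = 1.0245 / 0.22 = 4.657 km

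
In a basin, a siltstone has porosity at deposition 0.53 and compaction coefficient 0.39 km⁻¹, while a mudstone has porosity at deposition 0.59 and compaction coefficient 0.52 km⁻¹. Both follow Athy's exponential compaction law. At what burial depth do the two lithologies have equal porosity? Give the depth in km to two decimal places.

0.82 km

Set φ₀ₐ e^(−kₐd) = φ₀ᵦ e^(−kᵦd) ⇒ ln(φ₀ₐ/φ₀ᵦ) = (kₐ − kᵦ)·d
d = ln(0.53/0.59) / (0.39 − 0.52) = -0.1072 / -0.13 = 0.825 km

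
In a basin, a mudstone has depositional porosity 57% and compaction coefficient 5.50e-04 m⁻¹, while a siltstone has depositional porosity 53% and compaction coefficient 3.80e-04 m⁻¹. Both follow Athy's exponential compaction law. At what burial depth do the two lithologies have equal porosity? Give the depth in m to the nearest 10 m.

Working in km (1 km = 1000 m; β in km⁻¹ = β in m⁻¹ × 1000):
Set phi₀ₐ e^(−βₐd) = phi₀ᵦ e^(−βᵦd) ⇒ ln(phi₀ₐ/phi₀ᵦ) = (βₐ − βᵦ)·d
d = ln(0.57/0.53) / (0.55 − 0.38) = 0.0728 / 0.17 = 0.428 km

430 m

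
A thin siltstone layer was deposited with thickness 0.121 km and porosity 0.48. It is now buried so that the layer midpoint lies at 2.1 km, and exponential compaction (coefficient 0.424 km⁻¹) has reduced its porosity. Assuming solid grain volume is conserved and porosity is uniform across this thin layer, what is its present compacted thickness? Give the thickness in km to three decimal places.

Porosity at 2.1 km: n = 0.48·exp(−0.424×2.1) = 0.1970
Solid-volume conservation: h(1−n) = h₀(1−n₀) ⇒ h = h₀·(1−n₀)/(1−n)
h = 0.121 × (1 − 0.48)/(1 − 0.1970) = 0.121 × 0.6476 = 0.0784 km

0.078 km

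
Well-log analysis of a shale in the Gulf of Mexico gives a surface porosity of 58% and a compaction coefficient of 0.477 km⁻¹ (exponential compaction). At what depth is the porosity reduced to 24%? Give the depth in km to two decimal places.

1.85 km

Invert Athy's law: d = ln(phi₀/phi) / k
d = ln(0.58/0.24) / 0.477 = ln(2.417) / 0.477 = 0.8824 / 0.477 = 1.850 km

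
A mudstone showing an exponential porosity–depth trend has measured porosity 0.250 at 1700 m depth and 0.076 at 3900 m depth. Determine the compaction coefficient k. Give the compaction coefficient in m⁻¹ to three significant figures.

Working in km (1 km = 1000 m; k in km⁻¹ = k in m⁻¹ × 1000):
Athy: phi(z) = phi₀ e^(−kz) ⇒ phi₁/phi₂ = e^{k(z₂−z₁)} ⇒ k = ln(phi₁/phi₂)/(z₂−z₁)
k = ln(0.25/0.076) / (3.9 − 1.7) = ln(3.289) / 2.2 = 1.1907 / 2.2 = 0.5412 km⁻¹

0.000541 m⁻¹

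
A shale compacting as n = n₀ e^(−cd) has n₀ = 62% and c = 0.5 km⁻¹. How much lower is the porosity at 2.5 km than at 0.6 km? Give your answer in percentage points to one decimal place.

28.2 percentage points

n(0.6) = 0.62·e^(−0.5×0.6) = 0.4593
n(2.5) = 0.62·e^(−0.5×2.5) = 0.1776
Δn = 0.4593 − 0.1776 = 0.2817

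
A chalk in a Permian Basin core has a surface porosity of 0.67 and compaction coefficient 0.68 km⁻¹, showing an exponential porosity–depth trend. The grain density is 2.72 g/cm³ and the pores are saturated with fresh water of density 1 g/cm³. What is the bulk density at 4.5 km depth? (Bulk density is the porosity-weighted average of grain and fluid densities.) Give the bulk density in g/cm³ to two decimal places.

2.67 g/cm³

Porosity at depth: φ = 0.67·exp(−0.68×4.5) = 0.67×0.0469 = 0.0314
Bulk density: ρ_b = (1−φ)ρ_g + φ·ρ_f = 0.9686×2.72 + 0.0314×1
       = 2.635 + 0.031 = 2.666 g/cm³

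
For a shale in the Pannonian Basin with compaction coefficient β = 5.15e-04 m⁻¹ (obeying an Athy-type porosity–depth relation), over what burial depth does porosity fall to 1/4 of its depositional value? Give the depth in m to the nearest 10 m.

2690 m

Working in km (1 km = 1000 m; β in km⁻¹ = β in m⁻¹ × 1000):
φ/φ₀ = 1/4 ⇒ exp(−β·d) = 1/4 ⇒ d = ln(4) / β
d = 1.3863 / 0.515 = 2.692 km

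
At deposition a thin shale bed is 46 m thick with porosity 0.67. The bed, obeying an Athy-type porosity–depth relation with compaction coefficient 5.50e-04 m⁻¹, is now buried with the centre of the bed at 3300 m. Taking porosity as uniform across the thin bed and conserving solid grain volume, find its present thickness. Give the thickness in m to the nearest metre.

17 m

Working in km (1 km = 1000 m; β in km⁻¹ = β in m⁻¹ × 1000):
Porosity at 3.3 km: φ = 0.67·exp(−0.55×3.3) = 0.1091
Solid-volume conservation: h(1−φ) = h₀(1−φ₀) ⇒ h = h₀·(1−φ₀)/(1−φ)
h = 0.046 × (1 − 0.67)/(1 − 0.1091) = 0.046 × 0.3704 = 0.0170 km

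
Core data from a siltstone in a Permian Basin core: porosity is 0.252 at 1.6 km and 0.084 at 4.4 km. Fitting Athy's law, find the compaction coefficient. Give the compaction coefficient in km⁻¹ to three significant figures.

0.392 km⁻¹

Athy: φ(z) = φ₀ e^(−cz) ⇒ φ₁/φ₂ = e^{c(z₂−z₁)} ⇒ c = ln(φ₁/φ₂)/(z₂−z₁)
c = ln(0.252/0.084) / (4.4 − 1.6) = ln(3) / 2.8 = 1.0986 / 2.8 = 0.3924 km⁻¹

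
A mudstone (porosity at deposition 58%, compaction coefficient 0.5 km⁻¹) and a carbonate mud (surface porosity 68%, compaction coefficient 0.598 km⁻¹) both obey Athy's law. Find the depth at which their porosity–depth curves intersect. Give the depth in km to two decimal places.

1.62 km

Set n₀ₐ e^(−cₐd) = n₀ᵦ e^(−cᵦd) ⇒ ln(n₀ₐ/n₀ᵦ) = (cₐ − cᵦ)·d
d = ln(0.58/0.68) / (0.5 − 0.598) = -0.1591 / -0.098 = 1.623 km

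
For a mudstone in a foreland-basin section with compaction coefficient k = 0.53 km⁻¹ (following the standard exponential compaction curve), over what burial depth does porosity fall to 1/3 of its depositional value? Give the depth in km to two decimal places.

2.07 km

n/n₀ = 1/3 ⇒ exp(−k·Z) = 1/3 ⇒ Z = ln(3) / k
Z = 1.0986 / 0.53 = 2.073 km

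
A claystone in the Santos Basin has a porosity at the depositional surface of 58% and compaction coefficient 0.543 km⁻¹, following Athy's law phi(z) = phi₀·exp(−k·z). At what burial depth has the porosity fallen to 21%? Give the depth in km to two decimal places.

Invert Athy's law: z = ln(phi₀/phi) / k
z = ln(0.58/0.21) / 0.543 = ln(2.762) / 0.543 = 1.0159 / 0.543 = 1.871 km

1.87 km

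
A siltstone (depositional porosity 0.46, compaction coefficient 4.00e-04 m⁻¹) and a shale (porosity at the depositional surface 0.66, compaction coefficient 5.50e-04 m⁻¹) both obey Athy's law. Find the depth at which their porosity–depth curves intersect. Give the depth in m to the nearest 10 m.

Working in km (1 km = 1000 m; c in km⁻¹ = c in m⁻¹ × 1000):
Set φ₀ₐ e^(−cₐz) = φ₀ᵦ e^(−cᵦz) ⇒ ln(φ₀ₐ/φ₀ᵦ) = (cₐ − cᵦ)·z
z = ln(0.46/0.66) / (0.4 − 0.55) = -0.3610 / -0.15 = 2.407 km

2410 m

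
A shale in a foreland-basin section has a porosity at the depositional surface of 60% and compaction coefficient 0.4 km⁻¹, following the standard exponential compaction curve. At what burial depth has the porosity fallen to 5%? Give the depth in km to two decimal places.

Invert Athy's law: Z = ln(phi₀/phi) / c
Z = ln(0.6/0.05) / 0.4 = ln(12) / 0.4 = 2.4849 / 0.4 = 6.212 km

6.21 km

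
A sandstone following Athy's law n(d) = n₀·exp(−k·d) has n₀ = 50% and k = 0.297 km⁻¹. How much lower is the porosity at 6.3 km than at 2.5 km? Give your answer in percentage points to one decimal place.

n(2.5) = 0.5·e^(−0.297×2.5) = 0.2380
n(6.3) = 0.5·e^(−0.297×6.3) = 0.0770
Δn = 0.2380 − 0.0770 = 0.1610

16.1 percentage points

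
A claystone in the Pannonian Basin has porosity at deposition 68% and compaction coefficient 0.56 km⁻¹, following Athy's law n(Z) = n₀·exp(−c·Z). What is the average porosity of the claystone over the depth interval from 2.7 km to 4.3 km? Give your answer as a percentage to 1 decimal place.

⟨n⟩ = (1/(Z₂−Z₁)) ∫ n₀ e^(−cZ) dZ = n₀·(e^(−c·Z₁) − e^(−c·Z₂)) / (c·(Z₂−Z₁))
e^(−0.56×2.7) = 0.2205; e^(−0.56×4.3) = 0.0900
⟨n⟩ = 0.68 × (0.2205 − 0.0900) / (0.56 × 1.6) = 0.68 × 0.1456 = 0.0990

9.9%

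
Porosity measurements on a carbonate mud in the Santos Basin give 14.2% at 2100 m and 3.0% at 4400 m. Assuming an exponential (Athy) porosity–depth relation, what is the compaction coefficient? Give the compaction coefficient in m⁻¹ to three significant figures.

Working in km (1 km = 1000 m; c in km⁻¹ = c in m⁻¹ × 1000):
Athy: φ(d) = φ₀ e^(−cd) ⇒ φ₁/φ₂ = e^{c(d₂−d₁)} ⇒ c = ln(φ₁/φ₂)/(d₂−d₁)
c = ln(0.142/0.03) / (4.4 − 2.1) = ln(4.733) / 2.3 = 1.5546 / 2.3 = 0.6759 km⁻¹

0.000676 m⁻¹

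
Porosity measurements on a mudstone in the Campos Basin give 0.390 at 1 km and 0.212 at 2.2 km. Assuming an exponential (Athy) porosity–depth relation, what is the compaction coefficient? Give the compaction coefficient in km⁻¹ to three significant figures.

Athy: n(Z) = n₀ e^(−βZ) ⇒ n₁/n₂ = e^{β(Z₂−Z₁)} ⇒ β = ln(n₁/n₂)/(Z₂−Z₁)
β = ln(0.39/0.212) / (2.2 − 1) = ln(1.84) / 1.2 = 0.6096 / 1.2 = 0.508 km⁻¹

0.508 km⁻¹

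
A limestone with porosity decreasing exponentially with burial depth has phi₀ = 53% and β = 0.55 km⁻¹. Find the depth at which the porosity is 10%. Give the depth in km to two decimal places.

Invert Athy's law: d = ln(phi₀/phi) / β
d = ln(0.53/0.1) / 0.55 = ln(5.3) / 0.55 = 1.6677 / 0.55 = 3.032 km

3.03 km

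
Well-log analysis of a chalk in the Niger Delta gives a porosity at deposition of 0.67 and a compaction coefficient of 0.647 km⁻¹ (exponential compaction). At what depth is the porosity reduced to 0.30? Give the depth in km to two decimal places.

Invert Athy's law: z = ln(φ₀/φ) / k
z = ln(0.67/0.3) / 0.647 = ln(2.233) / 0.647 = 0.8035 / 0.647 = 1.242 km

1.24 km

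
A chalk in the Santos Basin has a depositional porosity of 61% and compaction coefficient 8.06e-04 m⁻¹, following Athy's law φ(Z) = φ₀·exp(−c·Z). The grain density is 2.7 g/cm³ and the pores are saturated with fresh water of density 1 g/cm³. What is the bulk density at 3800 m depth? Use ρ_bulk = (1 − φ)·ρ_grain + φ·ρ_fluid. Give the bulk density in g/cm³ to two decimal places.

Working in km (1 km = 1000 m; c in km⁻¹ = c in m⁻¹ × 1000):
Porosity at depth: φ = 0.61·exp(−0.806×3.8) = 0.61×0.0468 = 0.0285
Bulk density: ρ_b = (1−φ)ρ_g + φ·ρ_f = 0.9715×2.7 + 0.0285×1
       = 2.623 + 0.029 = 2.652 g/cm³

2.65 g/cm³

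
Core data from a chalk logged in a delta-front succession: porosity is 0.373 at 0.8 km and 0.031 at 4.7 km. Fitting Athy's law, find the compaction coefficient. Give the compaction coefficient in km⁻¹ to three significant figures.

Athy: phi(z) = phi₀ e^(−βz) ⇒ phi₁/phi₂ = e^{β(z₂−z₁)} ⇒ β = ln(phi₁/phi₂)/(z₂−z₁)
β = ln(0.373/0.031) / (4.7 − 0.8) = ln(12.03) / 3.9 = 2.4876 / 3.9 = 0.6378 km⁻¹

0.638 km⁻¹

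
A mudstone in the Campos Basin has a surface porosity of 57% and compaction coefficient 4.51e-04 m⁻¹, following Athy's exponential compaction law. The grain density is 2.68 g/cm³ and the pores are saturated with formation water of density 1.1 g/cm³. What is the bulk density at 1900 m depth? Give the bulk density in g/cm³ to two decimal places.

Working in km (1 km = 1000 m; β in km⁻¹ = β in m⁻¹ × 1000):
Porosity at depth: n = 0.57·exp(−0.451×1.9) = 0.57×0.4245 = 0.2420
Bulk density: ρ_b = (1−n)ρ_g + n·ρ_f = 0.7580×2.68 + 0.2420×1.1
       = 2.032 + 0.266 = 2.298 g/cm³

2.30 g/cm³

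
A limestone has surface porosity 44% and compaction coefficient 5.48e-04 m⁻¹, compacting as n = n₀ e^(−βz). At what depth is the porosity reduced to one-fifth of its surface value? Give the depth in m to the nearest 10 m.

2940 m

Working in km (1 km = 1000 m; β in km⁻¹ = β in m⁻¹ × 1000):
n/n₀ = 1/5 ⇒ exp(−β·z) = 1/5 ⇒ z = ln(5) / β
z = 1.6094 / 0.548 = 2.937 km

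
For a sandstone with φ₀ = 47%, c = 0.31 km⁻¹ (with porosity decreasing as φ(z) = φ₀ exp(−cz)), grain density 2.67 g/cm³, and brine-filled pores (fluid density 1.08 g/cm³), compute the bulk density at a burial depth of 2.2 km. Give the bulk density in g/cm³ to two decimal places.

2.29 g/cm³

Porosity at depth: φ = 0.47·exp(−0.31×2.2) = 0.47×0.5056 = 0.2376
Bulk density: ρ_b = (1−φ)ρ_g + φ·ρ_f = 0.7624×2.67 + 0.2376×1.08
       = 2.036 + 0.257 = 2.292 g/cm³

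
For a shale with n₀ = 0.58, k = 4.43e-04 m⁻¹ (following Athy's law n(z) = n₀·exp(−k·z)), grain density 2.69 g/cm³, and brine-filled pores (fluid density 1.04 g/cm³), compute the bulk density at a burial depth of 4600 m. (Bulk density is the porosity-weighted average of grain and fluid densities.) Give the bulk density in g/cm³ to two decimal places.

Working in km (1 km = 1000 m; k in km⁻¹ = k in m⁻¹ × 1000):
Porosity at depth: n = 0.58·exp(−0.443×4.6) = 0.58×0.1303 = 0.0756
Bulk density: ρ_b = (1−n)ρ_g + n·ρ_f = 0.9244×2.69 + 0.0756×1.04
       = 2.487 + 0.079 = 2.565 g/cm³

2.57 g/cm³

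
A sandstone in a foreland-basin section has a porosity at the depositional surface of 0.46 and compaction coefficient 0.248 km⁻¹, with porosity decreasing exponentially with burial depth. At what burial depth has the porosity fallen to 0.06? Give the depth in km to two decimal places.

8.21 km

Invert Athy's law: Z = ln(n₀/n) / c
Z = ln(0.46/0.06) / 0.248 = ln(7.667) / 0.248 = 2.0369 / 0.248 = 8.213 km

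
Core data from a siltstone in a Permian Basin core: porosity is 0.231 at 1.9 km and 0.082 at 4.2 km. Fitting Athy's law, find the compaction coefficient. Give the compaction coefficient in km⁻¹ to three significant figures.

0.450 km⁻¹

Athy: n(Z) = n₀ e^(−βZ) ⇒ n₁/n₂ = e^{β(Z₂−Z₁)} ⇒ β = ln(n₁/n₂)/(Z₂−Z₁)
β = ln(0.231/0.082) / (4.2 − 1.9) = ln(2.817) / 2.3 = 1.0357 / 2.3 = 0.4503 km⁻¹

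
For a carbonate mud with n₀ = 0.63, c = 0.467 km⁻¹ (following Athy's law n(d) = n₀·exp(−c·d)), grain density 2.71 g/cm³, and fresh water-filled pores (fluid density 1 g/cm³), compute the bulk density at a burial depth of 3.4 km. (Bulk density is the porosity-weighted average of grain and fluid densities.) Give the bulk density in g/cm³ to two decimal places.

2.49 g/cm³

Porosity at depth: n = 0.63·exp(−0.467×3.4) = 0.63×0.2044 = 0.1288
Bulk density: ρ_b = (1−n)ρ_g + n·ρ_f = 0.8712×2.71 + 0.1288×1
       = 2.361 + 0.129 = 2.490 g/cm³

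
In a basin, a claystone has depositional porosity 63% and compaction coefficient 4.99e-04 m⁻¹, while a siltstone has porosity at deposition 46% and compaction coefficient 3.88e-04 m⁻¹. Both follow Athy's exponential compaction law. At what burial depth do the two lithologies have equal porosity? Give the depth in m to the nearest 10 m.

2830 m

Working in km (1 km = 1000 m; c in km⁻¹ = c in m⁻¹ × 1000):
Set φ₀ₐ e^(−cₐZ) = φ₀ᵦ e^(−cᵦZ) ⇒ ln(φ₀ₐ/φ₀ᵦ) = (cₐ − cᵦ)·Z
Z = ln(0.63/0.46) / (0.499 − 0.388) = 0.3145 / 0.111 = 2.833 km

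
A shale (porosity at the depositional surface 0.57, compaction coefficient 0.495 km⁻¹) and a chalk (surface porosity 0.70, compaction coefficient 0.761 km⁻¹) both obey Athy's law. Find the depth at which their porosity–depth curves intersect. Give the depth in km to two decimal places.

0.77 km

Set φ₀ₐ e^(−cₐz) = φ₀ᵦ e^(−cᵦz) ⇒ ln(φ₀ₐ/φ₀ᵦ) = (cₐ − cᵦ)·z
z = ln(0.57/0.7) / (0.495 − 0.761) = -0.2054 / -0.266 = 0.772 km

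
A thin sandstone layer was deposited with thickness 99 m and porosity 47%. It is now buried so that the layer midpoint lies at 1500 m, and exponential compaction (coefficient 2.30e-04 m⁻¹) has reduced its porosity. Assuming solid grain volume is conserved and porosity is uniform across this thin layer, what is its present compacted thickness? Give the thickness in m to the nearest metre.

79 m

Working in km (1 km = 1000 m; k in km⁻¹ = k in m⁻¹ × 1000):
Porosity at 1.5 km: φ = 0.47·exp(−0.23×1.5) = 0.3329
Solid-volume conservation: h(1−φ) = h₀(1−φ₀) ⇒ h = h₀·(1−φ₀)/(1−φ)
h = 0.099 × (1 − 0.47)/(1 − 0.3329) = 0.099 × 0.7944 = 0.0786 km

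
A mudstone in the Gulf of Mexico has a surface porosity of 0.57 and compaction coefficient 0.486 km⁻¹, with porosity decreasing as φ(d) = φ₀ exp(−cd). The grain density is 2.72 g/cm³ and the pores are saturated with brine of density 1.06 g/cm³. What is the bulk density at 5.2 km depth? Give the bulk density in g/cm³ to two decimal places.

2.64 g/cm³

Porosity at depth: φ = 0.57·exp(−0.486×5.2) = 0.57×0.0799 = 0.0455
Bulk density: ρ_b = (1−φ)ρ_g + φ·ρ_f = 0.9545×2.72 + 0.0455×1.06
       = 2.596 + 0.048 = 2.644 g/cm³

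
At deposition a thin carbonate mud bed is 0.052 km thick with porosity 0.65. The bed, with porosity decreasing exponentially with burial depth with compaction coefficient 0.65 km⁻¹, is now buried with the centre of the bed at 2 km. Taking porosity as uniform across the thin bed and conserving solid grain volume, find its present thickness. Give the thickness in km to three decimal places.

Porosity at 2 km: φ = 0.65·exp(−0.65×2) = 0.1771
Solid-volume conservation: h(1−φ) = h₀(1−φ₀) ⇒ h = h₀·(1−φ₀)/(1−φ)
h = 0.052 × (1 − 0.65)/(1 − 0.1771) = 0.052 × 0.4253 = 0.0221 km

0.022 km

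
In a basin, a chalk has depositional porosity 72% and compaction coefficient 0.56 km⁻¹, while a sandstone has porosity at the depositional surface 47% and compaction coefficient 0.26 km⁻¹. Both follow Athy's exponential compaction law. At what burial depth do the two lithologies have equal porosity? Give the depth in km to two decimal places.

1.42 km

Set n₀ₐ e^(−cₐZ) = n₀ᵦ e^(−cᵦZ) ⇒ ln(n₀ₐ/n₀ᵦ) = (cₐ − cᵦ)·Z
Z = ln(0.72/0.47) / (0.56 − 0.26) = 0.4265 / 0.3 = 1.422 km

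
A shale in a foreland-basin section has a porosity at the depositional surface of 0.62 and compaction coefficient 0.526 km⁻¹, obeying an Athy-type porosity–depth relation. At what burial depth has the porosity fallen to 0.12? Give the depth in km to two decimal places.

3.12 km

Invert Athy's law: Z = ln(phi₀/phi) / c
Z = ln(0.62/0.12) / 0.526 = ln(5.167) / 0.526 = 1.6422 / 0.526 = 3.122 km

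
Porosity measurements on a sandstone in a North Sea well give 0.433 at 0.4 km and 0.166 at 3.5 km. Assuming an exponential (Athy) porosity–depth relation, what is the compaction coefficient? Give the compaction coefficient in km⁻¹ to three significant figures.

0.309 km⁻¹

Athy: n(d) = n₀ e^(−βd) ⇒ n₁/n₂ = e^{β(d₂−d₁)} ⇒ β = ln(n₁/n₂)/(d₂−d₁)
β = ln(0.433/0.166) / (3.5 − 0.4) = ln(2.608) / 3.1 = 0.9587 / 3.1 = 0.3093 km⁻¹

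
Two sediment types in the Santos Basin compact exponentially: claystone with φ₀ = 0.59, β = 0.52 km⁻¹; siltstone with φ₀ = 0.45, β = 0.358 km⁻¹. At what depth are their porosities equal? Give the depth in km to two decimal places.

1.67 km

Set φ₀ₐ e^(−βₐd) = φ₀ᵦ e^(−βᵦd) ⇒ ln(φ₀ₐ/φ₀ᵦ) = (βₐ − βᵦ)·d
d = ln(0.59/0.45) / (0.52 − 0.358) = 0.2709 / 0.162 = 1.672 km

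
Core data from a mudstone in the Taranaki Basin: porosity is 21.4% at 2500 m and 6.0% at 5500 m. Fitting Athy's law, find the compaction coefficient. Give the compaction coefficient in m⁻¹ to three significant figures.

Working in km (1 km = 1000 m; k in km⁻¹ = k in m⁻¹ × 1000):
Athy: n(d) = n₀ e^(−kd) ⇒ n₁/n₂ = e^{k(d₂−d₁)} ⇒ k = ln(n₁/n₂)/(d₂−d₁)
k = ln(0.214/0.06) / (5.5 − 2.5) = ln(3.567) / 3 = 1.2716 / 3 = 0.4239 km⁻¹

0.000424 m⁻¹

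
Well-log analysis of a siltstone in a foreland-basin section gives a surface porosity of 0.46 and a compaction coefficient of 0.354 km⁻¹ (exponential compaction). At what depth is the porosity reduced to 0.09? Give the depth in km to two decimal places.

Invert Athy's law: z = ln(phi₀/phi) / k
z = ln(0.46/0.09) / 0.354 = ln(5.111) / 0.354 = 1.6314 / 0.354 = 4.609 km

4.61 km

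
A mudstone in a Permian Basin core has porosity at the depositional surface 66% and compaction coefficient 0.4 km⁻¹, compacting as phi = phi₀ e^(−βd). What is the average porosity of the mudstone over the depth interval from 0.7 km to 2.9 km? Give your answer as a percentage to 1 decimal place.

⟨phi⟩ = (1/(d₂−d₁)) ∫ phi₀ e^(−βd) dd = phi₀·(e^(−β·d₁) − e^(−β·d₂)) / (β·(d₂−d₁))
e^(−0.4×0.7) = 0.7558; e^(−0.4×2.9) = 0.3135
⟨phi⟩ = 0.66 × (0.7558 − 0.3135) / (0.4 × 2.2) = 0.66 × 0.5026 = 0.3317

33.2%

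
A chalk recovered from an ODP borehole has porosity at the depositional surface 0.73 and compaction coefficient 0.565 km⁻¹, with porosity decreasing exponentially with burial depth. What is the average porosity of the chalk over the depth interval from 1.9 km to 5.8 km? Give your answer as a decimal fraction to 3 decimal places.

⟨φ⟩ = (1/(d₂−d₁)) ∫ φ₀ e^(−cd) dd = φ₀·(e^(−c·d₁) − e^(−c·d₂)) / (c·(d₂−d₁))
e^(−0.565×1.9) = 0.3418; e^(−0.565×5.8) = 0.0377
⟨φ⟩ = 0.73 × (0.3418 − 0.0377) / (0.565 × 3.9) = 0.73 × 0.1380 = 0.1007

0.101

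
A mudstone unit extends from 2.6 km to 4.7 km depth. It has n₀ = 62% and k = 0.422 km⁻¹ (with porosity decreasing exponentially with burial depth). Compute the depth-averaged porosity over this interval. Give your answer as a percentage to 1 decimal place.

13.7%

⟨n⟩ = (1/(d₂−d₁)) ∫ n₀ e^(−kd) dd = n₀·(e^(−k·d₁) − e^(−k·d₂)) / (k·(d₂−d₁))
e^(−0.422×2.6) = 0.3338; e^(−0.422×4.7) = 0.1376
⟨n⟩ = 0.62 × (0.3338 − 0.1376) / (0.422 × 2.1) = 0.62 × 0.2214 = 0.1373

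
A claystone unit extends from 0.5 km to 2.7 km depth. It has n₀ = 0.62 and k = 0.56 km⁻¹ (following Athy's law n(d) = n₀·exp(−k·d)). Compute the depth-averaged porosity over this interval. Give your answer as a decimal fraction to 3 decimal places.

0.269

⟨n⟩ = (1/(d₂−d₁)) ∫ n₀ e^(−kd) dd = n₀·(e^(−k·d₁) − e^(−k·d₂)) / (k·(d₂−d₁))
e^(−0.56×0.5) = 0.7558; e^(−0.56×2.7) = 0.2205
⟨n⟩ = 0.62 × (0.7558 − 0.2205) / (0.56 × 2.2) = 0.62 × 0.4345 = 0.2694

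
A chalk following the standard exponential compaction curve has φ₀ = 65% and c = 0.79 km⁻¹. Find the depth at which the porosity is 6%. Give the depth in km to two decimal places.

3.02 km

Invert Athy's law: d = ln(φ₀/φ) / c
d = ln(0.65/0.06) / 0.79 = ln(10.83) / 0.79 = 2.3826 / 0.79 = 3.016 km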